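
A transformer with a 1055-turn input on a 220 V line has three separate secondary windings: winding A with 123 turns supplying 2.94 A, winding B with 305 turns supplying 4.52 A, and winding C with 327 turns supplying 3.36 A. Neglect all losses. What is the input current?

I_in ≈ 2.69 A

V_A = 220 × 123/1055 = 25.649 V; V_B = 220 × 305/1055 = 63.602 V; V_C = 220 × 327/1055 = 68.190 V.
P_out = V_A I_A + V_B I_B + V_C I_C = 25.649×2.94 + 63.602×4.52 + 68.190×3.36 = 75.409 + 287.48 + 229.12 = 592.01 W.
Ideal ⇒ P_in = P_out, so I_in = P_out/V_in = 592.01/220 = 2.69 A.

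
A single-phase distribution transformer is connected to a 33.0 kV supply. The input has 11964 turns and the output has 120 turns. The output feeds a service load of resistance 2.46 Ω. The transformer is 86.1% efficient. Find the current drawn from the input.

V_out = 33000 × 120/11964 = 330.99 V.
I_out = V_out/R = 330.99/2.46 = 134.55 A.
P_out = V_out I_out = 330.99 × 134.55 = 44535 W.
P_in = P_out/η = 44535/0.861 = 51725 W.
I_in = P_in/V_in = 51725/33000 = 1.57 A.

I_in ≈ 1.57 A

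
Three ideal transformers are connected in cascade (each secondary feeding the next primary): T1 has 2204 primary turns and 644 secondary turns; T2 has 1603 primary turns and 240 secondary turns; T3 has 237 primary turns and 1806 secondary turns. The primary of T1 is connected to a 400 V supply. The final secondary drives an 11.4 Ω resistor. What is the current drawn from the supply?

After T1: V = 400.00 × 644/2204 = 116.88 V.
After T2: V = 116.88 × 240/1603 = 17.499 V.
After T3: V = 17.499 × 1806/237 = 133.35 V.
I_load = 133.35/11.4 = 11.697 A, so P_out = 133.35 × 11.697 = 1559.8 W.
All ideal ⇒ P_in = P_out, so I_supply = 1559.8/400 = 3.90 A.

I_supply ≈ 3.90 A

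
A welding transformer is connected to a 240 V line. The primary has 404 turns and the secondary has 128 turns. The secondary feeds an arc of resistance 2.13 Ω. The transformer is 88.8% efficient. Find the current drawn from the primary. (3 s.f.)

V_s = 240 × 128/404 = 76.040 V.
I_s = V_s/R = 76.040/2.13 = 35.699 A.
P_out = V_s I_s = 76.040 × 35.699 = 2714.6 W.
P_in = P_out/η = 2714.6/0.888 = 3056.9 W.
I_p = P_in/V_p = 3056.9/240 = 12.7 A.

I_p ≈ 12.7 A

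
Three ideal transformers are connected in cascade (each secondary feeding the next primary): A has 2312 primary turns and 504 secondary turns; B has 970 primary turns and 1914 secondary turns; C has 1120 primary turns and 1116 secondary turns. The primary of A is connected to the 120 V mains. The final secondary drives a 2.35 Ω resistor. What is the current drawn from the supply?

Secondary of A: V = 120.00 × 504/2312 = 26.159 V.
Secondary of B: V = 26.159 × 1914/970 = 51.617 V.
Secondary of C: V = 51.617 × 1116/1120 = 51.433 V.
I_load = 51.433/2.35 = 21.886 A, so P_out = 51.433 × 21.886 = 1125.7 W.
All ideal ⇒ P_in = P_out, so I_supply = 1125.7/120 = 9.38 A.

I_supply ≈ 9.38 A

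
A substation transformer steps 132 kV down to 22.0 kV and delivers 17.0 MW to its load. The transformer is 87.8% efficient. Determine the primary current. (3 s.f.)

I_p ≈ 147 A

P_in = P_out/η = 1.70×10^7/0.878 = 1.9362×10^7 W.
I_p = P_in/V_p = 1.9362×10^7/132000 = 147 A.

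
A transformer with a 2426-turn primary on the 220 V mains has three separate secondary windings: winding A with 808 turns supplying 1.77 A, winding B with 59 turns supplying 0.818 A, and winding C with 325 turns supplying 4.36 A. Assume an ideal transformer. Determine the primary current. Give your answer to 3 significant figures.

I_p ≈ 1.19 A

V_A = 220 × 808/2426 = 73.273 V; V_B = 220 × 59/2426 = 5.3504 V; V_C = 220 × 325/2426 = 29.472 V.
P_out = V_A I_A + V_B I_B + V_C I_C = 73.273×1.77 + 5.3504×0.818 + 29.472×4.36 = 129.69 + 4.3766 + 128.50 = 262.57 W.
Ideal ⇒ P_in = P_out, so I_p = P_out/V_p = 262.57/220 = 1.19 A.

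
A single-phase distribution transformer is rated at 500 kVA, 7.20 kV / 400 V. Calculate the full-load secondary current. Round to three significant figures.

I_s ≈ 1250 A

I_s = S/V_s = 500000/400 = 1250 A.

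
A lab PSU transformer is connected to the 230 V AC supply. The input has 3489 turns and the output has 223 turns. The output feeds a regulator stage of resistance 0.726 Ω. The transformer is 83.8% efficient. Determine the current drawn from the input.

I_in ≈ 1.54 A

V_out = 230 × 223/3489 = 14.700 V.
I_out = V_out/R = 14.700/0.726 = 20.249 A.
P_out = V_out I_out = 14.700 × 20.249 = 297.66 W.
P_in = P_out/η = 297.66/0.838 = 355.21 W.
I_in = P_in/V_in = 355.21/230 = 1.54 A.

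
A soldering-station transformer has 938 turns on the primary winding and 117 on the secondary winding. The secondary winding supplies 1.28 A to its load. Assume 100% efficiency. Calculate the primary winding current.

I_p ≈ 0.160 A

For an ideal transformer I_p/I_s = N_s/N_p, so I_p = 1.28 × 117/938 = 0.160 A.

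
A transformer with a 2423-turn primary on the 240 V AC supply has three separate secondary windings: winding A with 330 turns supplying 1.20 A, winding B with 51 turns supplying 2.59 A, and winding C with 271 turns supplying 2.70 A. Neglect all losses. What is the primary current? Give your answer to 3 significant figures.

I_p ≈ 0.520 A

V_A = 240 × 330/2423 = 32.687 V; V_B = 240 × 51/2423 = 5.0516 V; V_C = 240 × 271/2423 = 26.843 V.
P_out = V_A I_A + V_B I_B + V_C I_C = 32.687×1.20 + 5.0516×2.59 + 26.843×2.70 = 39.224 + 13.084 + 72.475 = 124.78 W.
Ideal ⇒ P_in = P_out, so I_p = P_out/V_p = 124.78/240 = 0.520 A.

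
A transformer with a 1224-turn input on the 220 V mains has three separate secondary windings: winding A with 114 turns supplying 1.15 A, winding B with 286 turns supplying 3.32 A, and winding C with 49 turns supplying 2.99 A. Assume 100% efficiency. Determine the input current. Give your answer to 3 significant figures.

V_A = 220 × 114/1224 = 20.490 V; V_B = 220 × 286/1224 = 51.405 V; V_C = 220 × 49/1224 = 8.8072 V.
P_out = V_A I_A + V_B I_B + V_C I_C = 20.490×1.15 + 51.405×3.32 + 8.8072×2.99 = 23.564 + 170.67 + 26.333 = 220.56 W.
Ideal ⇒ P_in = P_out, so I_in = P_out/V_in = 220.56/220 = 1.00 A.

I_in ≈ 1.00 A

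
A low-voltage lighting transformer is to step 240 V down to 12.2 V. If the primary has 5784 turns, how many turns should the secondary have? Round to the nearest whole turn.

N_s/N_p = V_s/V_p, so N_s = 5784 × 12.2/240 = 294.0 ≈ 294 turns.

N_s = 294 turns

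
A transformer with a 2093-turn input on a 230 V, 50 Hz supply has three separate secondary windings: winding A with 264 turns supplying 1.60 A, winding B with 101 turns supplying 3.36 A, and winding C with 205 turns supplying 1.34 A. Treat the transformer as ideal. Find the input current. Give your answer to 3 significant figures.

V_A = 230 × 264/2093 = 29.011 V; V_B = 230 × 101/2093 = 11.099 V; V_C = 230 × 205/2093 = 22.527 V.
P_out = V_A I_A + V_B I_B + V_C I_C = 29.011×1.60 + 11.099×3.36 + 22.527×1.34 = 46.418 + 37.292 + 30.187 = 113.90 W.
Ideal ⇒ P_in = P_out, so I_in = P_out/V_in = 113.90/230 = 0.495 A.

I_in ≈ 0.495 A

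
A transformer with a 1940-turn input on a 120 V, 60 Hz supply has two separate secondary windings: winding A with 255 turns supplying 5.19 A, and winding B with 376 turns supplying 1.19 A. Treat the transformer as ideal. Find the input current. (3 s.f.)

I_in ≈ 0.913 A

V_A = 120 × 255/1940 = 15.773 V; V_B = 120 × 376/1940 = 23.258 V.
P_out = V_A I_A + V_B I_B = 15.773×5.19 + 23.258×1.19 = 81.863 + 27.677 = 109.54 W.
Ideal ⇒ P_in = P_out, so I_in = P_out/V_in = 109.54/120 = 0.913 A.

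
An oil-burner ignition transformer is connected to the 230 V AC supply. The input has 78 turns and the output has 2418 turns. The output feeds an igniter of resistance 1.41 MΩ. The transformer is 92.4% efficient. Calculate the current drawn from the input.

I_in ≈ 0.170 A

V_out = 230 × 2418/78 = 7130.0 V.
I_out = V_out/R = 7130.0/(1.41×10^6) = 0.0050567 A.
P_out = V_out I_out = 7130.0 × 0.0050567 = 36.055 W.
P_in = P_out/η = 36.055/0.924 = 39.020 W.
I_in = P_in/V_in = 39.020/230 = 0.170 A.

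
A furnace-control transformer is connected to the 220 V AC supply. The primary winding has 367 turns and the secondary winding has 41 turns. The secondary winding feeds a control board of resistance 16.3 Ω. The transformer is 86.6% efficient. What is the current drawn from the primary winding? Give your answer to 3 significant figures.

I_p ≈ 0.195 A

V_s = 220 × 41/367 = 24.578 V.
I_s = V_s/R = 24.578/16.3 = 1.5078 A.
P_out = V_s I_s = 24.578 × 1.5078 = 37.059 W.
P_in = P_out/η = 37.059/0.866 = 42.793 W.
I_p = P_in/V_p = 42.793/220 = 0.195 A.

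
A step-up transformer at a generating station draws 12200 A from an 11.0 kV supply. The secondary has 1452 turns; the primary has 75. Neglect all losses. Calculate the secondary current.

I_s ≈ 630 A

I_s/I_p = N_p/N_s, so I_s = 12200 × 75/1452 = 630 A.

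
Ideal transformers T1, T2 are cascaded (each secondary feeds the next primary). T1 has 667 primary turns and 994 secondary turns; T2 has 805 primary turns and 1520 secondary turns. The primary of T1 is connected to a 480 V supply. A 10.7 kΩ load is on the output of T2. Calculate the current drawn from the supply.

I_supply ≈ 0.355 A

Secondary of T1: V = 480.00 × 994/667 = 715.32 V.
Secondary of T2: V = 715.32 × 1520/805 = 1350.7 V.
I_load = 1350.7/10700 = 0.12623 A, so P_out = 1350.7 × 0.12623 = 170.50 W.
All ideal ⇒ P_in = P_out, so I_supply = 170.50/480 = 0.355 A.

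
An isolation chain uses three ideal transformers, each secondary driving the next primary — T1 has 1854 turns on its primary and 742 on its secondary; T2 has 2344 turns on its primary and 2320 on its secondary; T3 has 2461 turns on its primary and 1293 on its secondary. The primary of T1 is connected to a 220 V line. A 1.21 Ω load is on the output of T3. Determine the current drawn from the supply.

Secondary of T1: V = 220.00 × 742/1854 = 88.047 V.
Secondary of T2: V = 88.047 × 2320/2344 = 87.146 V.
Secondary of T3: V = 87.146 × 1293/2461 = 45.786 V.
I_load = 45.786/1.21 = 37.840 A, so P_out = 45.786 × 37.840 = 1732.5 W.
All ideal ⇒ P_in = P_out, so I_supply = 1732.5/220 = 7.88 A.

I_supply ≈ 7.88 A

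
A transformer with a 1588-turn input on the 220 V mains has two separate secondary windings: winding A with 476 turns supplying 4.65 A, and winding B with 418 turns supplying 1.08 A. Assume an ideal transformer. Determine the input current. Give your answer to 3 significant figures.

I_in ≈ 1.68 A

V_A = 220 × 476/1588 = 65.945 V; V_B = 220 × 418/1588 = 57.909 V.
P_out = V_A I_A + V_B I_B = 65.945×4.65 + 57.909×1.08 = 306.64 + 62.542 = 369.18 W.
Ideal ⇒ P_in = P_out, so I_in = P_out/V_in = 369.18/220 = 1.68 A.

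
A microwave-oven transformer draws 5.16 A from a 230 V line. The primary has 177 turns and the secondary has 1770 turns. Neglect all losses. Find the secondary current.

I_s/I_p = N_p/N_s, so I_s = 5.16 × 177/1770 = 0.516 A.

I_s ≈ 0.516 A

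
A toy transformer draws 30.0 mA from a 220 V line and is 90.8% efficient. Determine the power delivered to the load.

P_out ≈ 5.99 W

P_in = V_p I_p = 220 × 0.0300 = 6.6000 W.
P_out = η P_in = 0.908 × 6.6000 = 5.99 W.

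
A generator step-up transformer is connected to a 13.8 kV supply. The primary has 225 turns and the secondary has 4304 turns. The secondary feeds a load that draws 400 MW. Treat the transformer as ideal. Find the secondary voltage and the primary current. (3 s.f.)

V_s ≈ 264000 V, I_p ≈ 29000 A

V_s = V_p × N_s/N_p = 13800 × 4304/225 = 263980 V.
I_s = P/V_s = 4.00×10^8/263980 = 1515.3 A.
I_p = I_s × N_s/N_p = 1515.3 × 4304/225 = 29000 A.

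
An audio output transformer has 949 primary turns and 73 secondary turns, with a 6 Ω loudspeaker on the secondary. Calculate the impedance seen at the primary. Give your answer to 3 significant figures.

Z_p = (N_p/N_s)² × Z_s = (949/73)² × 6 = 1010 Ω.

Z_p ≈ 1010 Ω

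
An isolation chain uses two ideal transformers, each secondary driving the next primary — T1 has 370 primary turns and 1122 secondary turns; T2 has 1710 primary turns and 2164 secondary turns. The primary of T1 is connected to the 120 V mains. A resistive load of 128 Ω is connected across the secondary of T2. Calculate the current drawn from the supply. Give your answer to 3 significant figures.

After T1: V = 120.00 × 1122/370 = 363.89 V.
After T2: V = 363.89 × 2164/1710 = 460.50 V.
I_load = 460.50/128 = 3.5977 A, so P_out = 460.50 × 3.5977 = 1656.8 W.
All ideal ⇒ P_in = P_out, so I_supply = 1656.8/120 = 13.8 A.

I_supply ≈ 13.8 A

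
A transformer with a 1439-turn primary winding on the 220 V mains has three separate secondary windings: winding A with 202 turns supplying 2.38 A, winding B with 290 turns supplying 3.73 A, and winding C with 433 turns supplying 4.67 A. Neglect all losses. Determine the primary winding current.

V_A = 220 × 202/1439 = 30.883 V; V_B = 220 × 290/1439 = 44.336 V; V_C = 220 × 433/1439 = 66.199 V.
P_out = V_A I_A + V_B I_B + V_C I_C = 30.883×2.38 + 44.336×3.73 + 66.199×4.67 = 73.500 + 165.37 + 309.15 = 548.02 W.
Ideal ⇒ P_in = P_out, so I_p = P_out/V_p = 548.02/220 = 2.49 A.

I_p ≈ 2.49 A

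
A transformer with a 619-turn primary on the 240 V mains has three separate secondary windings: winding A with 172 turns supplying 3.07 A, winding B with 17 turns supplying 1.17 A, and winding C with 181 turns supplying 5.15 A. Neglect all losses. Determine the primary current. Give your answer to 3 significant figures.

I_p ≈ 2.39 A

V_A = 240 × 172/619 = 66.688 V; V_B = 240 × 17/619 = 6.5913 V; V_C = 240 × 181/619 = 70.178 V.
P_out = V_A I_A + V_B I_B + V_C I_C = 66.688×3.07 + 6.5913×1.17 + 70.178×5.15 = 204.73 + 7.7118 + 361.42 = 573.86 W.
Ideal ⇒ P_in = P_out, so I_p = P_out/V_p = 573.86/240 = 2.39 A.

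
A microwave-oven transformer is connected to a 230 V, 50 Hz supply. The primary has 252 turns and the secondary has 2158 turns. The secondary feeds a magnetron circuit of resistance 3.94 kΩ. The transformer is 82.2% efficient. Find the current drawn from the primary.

I_p ≈ 5.21 A

V_s = 230 × 2158/252 = 1969.6 V.
I_s = V_s/R = 1969.6/3940 = 0.49990 A.
P_out = V_s I_s = 1969.6 × 0.49990 = 984.60 W.
P_in = P_out/η = 984.60/0.822 = 1197.8 W.
I_p = P_in/V_p = 1197.8/230 = 5.21 A.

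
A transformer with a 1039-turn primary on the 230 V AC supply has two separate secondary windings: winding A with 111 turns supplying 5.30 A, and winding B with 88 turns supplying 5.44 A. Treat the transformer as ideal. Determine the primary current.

I_p ≈ 1.03 A

V_A = 230 × 111/1039 = 24.572 V; V_B = 230 × 88/1039 = 19.480 V.
P_out = V_A I_A + V_B I_B = 24.572×5.30 + 19.480×5.44 = 130.23 + 105.97 = 236.20 W.
Ideal ⇒ P_in = P_out, so I_p = P_out/V_p = 236.20/230 = 1.03 A.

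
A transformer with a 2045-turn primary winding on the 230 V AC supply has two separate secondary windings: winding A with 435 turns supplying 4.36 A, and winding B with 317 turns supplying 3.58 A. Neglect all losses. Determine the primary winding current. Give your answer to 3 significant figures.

V_A = 230 × 435/2045 = 48.924 V; V_B = 230 × 317/2045 = 35.653 V.
P_out = V_A I_A + V_B I_B = 48.924×4.36 + 35.653×3.58 = 213.31 + 127.64 = 340.95 W.
Ideal ⇒ P_in = P_out, so I_p = P_out/V_p = 340.95/230 = 1.48 A.

I_p ≈ 1.48 A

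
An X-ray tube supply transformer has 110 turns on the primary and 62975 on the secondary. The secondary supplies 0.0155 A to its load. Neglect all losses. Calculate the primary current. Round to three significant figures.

For an ideal transformer I_p/I_s = N_s/N_p, so I_p = 0.0155 × 62975/110 = 8.87 A.

I_p ≈ 8.87 A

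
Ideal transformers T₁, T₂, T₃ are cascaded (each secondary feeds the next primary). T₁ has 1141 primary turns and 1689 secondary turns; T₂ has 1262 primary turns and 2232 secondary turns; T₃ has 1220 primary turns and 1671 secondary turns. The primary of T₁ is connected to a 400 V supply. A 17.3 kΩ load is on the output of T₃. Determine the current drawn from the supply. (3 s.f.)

After T₁: V = 400.00 × 1689/1141 = 592.11 V.
After T₂: V = 592.11 × 2232/1262 = 1047.2 V.
After T₃: V = 1047.2 × 1671/1220 = 1434.4 V.
I_load = 1434.4/17300 = 0.082910 A, so P_out = 1434.4 × 0.082910 = 118.92 W.
All ideal ⇒ P_in = P_out, so I_supply = 118.92/400 = 0.297 A.

I_supply ≈ 0.297 A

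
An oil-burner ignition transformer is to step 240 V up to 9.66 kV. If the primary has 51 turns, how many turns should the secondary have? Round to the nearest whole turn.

N_s/N_p = V_s/V_p, so N_s = 51 × 9660/240 = 2052.8 ≈ 2053 turns.

N_s = 2053 turns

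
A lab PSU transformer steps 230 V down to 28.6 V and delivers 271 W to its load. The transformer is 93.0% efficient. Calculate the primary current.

P_in = P_out/η = 271/0.930 = 291.40 W.
I_p = P_in/V_p = 291.40/230 = 1.27 A.

I_p ≈ 1.27 A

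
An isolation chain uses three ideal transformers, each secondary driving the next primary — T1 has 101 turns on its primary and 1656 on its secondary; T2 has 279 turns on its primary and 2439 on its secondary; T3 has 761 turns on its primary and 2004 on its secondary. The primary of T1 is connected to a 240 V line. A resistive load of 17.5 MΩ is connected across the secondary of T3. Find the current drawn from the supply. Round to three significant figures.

I_supply ≈ 1.95 A

Secondary of T1: V = 240.00 × 1656/101 = 3935.0 V.
Secondary of T2: V = 3935.0 × 2439/279 = 34400 V.
Secondary of T3: V = 34400 × 2004/761 = 90588 V.
I_load = 90588/(1.75×10^7) = 0.0051765 A, so P_out = 90588 × 0.0051765 = 468.93 W.
All ideal ⇒ P_in = P_out, so I_supply = 468.93/240 = 1.95 A.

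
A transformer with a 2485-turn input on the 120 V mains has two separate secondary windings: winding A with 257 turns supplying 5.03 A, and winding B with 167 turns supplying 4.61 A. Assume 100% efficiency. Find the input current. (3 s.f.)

I_in ≈ 0.830 A

V_A = 120 × 257/2485 = 12.410 V; V_B = 120 × 167/2485 = 8.0644 V.
P_out = V_A I_A + V_B I_B = 12.410×5.03 + 8.0644×4.61 = 62.425 + 37.177 = 99.601 W.
Ideal ⇒ P_in = P_out, so I_in = P_out/V_in = 99.601/120 = 0.830 A.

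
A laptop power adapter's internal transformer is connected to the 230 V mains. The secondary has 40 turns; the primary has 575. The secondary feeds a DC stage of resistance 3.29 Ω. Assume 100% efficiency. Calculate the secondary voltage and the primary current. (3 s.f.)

V_s ≈ 16.0 V, I_p ≈ 0.338 A

V_s = V_p × N_s/N_p = 230 × 40/575 = 16.000 V.
I_s = V_s/R = 16.000/3.29 = 4.8632 A.
I_p = I_s × N_s/N_p = 4.8632 × 40/575 = 0.338 A.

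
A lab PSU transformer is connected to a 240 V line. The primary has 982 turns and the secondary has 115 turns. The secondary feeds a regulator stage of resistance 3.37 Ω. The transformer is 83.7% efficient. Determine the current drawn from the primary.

I_p ≈ 1.17 A

V_s = 240 × 115/982 = 28.106 V.
I_s = V_s/R = 28.106/3.37 = 8.3400 A.
P_out = V_s I_s = 28.106 × 8.3400 = 234.40 W.
P_in = P_out/η = 234.40/0.837 = 280.05 W.
I_p = P_in/V_p = 280.05/240 = 1.17 A.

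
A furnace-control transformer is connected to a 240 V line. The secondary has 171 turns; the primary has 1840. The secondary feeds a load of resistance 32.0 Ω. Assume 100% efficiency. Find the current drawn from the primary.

I_p ≈ 0.0648 A

V_s = V_p × N_s/N_p = 240 × 171/1840 = 22.304 V.
I_s = V_s/R = 22.304/32.0 = 0.69701 A.
For an ideal transformer I_p N_p = I_s N_s, so I_p = 0.69701 × 171/1840 = 0.0648 A.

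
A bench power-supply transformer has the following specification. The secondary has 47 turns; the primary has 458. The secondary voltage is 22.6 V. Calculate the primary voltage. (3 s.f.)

V_p ≈ 220 V

V_p/V_s = N_p/N_s, so V_p = 22.6 × 458/47 = 220 V.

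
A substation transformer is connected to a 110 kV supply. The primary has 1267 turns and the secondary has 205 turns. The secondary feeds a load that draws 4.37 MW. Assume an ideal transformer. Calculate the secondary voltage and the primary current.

V_s ≈ 17800 V, I_p ≈ 39.7 A

V_s = V_p × N_s/N_p = 110000 × 205/1267 = 17798 V.
I_s = P/V_s = 4.37×10^6/17798 = 245.53 A.
I_p = I_s × N_s/N_p = 245.53 × 205/1267 = 39.7 A.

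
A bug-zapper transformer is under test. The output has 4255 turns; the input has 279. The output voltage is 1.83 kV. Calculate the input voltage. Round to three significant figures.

V_in/V_out = N_in/N_out, so V_in = 1830 × 279/4255 = 120 V.

V_in ≈ 120 V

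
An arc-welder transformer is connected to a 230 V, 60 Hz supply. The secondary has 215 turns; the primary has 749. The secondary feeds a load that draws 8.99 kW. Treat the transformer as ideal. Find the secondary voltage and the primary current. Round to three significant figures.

V_s = V_p × N_s/N_p = 230 × 215/749 = 66.021 V.
I_s = P/V_s = 8990/66.021 = 136.17 A.
I_p = I_s × N_s/N_p = 136.17 × 215/749 = 39.1 A.

V_s ≈ 66.0 V, I_p ≈ 39.1 A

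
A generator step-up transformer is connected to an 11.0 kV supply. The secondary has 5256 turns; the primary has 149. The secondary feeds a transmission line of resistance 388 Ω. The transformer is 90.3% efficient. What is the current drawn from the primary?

V_s = 11000 × 5256/149 = 388030 V.
I_s = V_s/R = 388030/388 = 1000.1 A.
P_out = V_s I_s = 388030 × 1000.1 = 3.8805×10^8 W.
P_in = P_out/η = 3.8805×10^8/0.903 = 4.2974×10^8 W.
I_p = P_in/V_p = 4.2974×10^8/11000 = 39100 A.

I_p ≈ 39100 A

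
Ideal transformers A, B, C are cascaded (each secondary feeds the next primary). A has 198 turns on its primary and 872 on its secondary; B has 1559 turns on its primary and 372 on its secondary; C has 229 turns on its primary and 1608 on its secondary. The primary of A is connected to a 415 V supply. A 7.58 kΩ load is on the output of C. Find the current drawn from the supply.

I_supply ≈ 2.98 A

After A: V = 415.00 × 872/198 = 1827.7 V.
After B: V = 1827.7 × 372/1559 = 436.11 V.
After C: V = 436.11 × 1608/229 = 3062.3 V.
I_load = 3062.3/7580 = 0.40400 A, so P_out = 3062.3 × 0.40400 = 1237.2 W.
All ideal ⇒ P_in = P_out, so I_supply = 1237.2/415 = 2.98 A.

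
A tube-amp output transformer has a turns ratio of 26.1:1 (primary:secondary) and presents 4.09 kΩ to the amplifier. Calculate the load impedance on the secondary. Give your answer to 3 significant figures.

Z_s ≈ 6.00 Ω

Z_s = Z_p/(N_p/N_s)² = 4090/26.1² = 6.00 Ω.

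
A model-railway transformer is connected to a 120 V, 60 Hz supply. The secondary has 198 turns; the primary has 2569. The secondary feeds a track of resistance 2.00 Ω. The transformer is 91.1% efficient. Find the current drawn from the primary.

I_p ≈ 0.391 A

V_s = 120 × 198/2569 = 9.2487 V.
I_s = V_s/R = 9.2487/2.00 = 4.6244 A.
P_out = V_s I_s = 9.2487 × 4.6244 = 42.770 W.
P_in = P_out/η = 42.770/0.911 = 46.948 W.
I_p = P_in/V_p = 46.948/120 = 0.391 A.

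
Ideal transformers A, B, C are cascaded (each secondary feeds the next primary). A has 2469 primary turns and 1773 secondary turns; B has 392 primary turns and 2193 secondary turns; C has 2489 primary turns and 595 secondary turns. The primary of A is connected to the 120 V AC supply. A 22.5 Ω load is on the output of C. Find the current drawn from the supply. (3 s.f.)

Secondary of A: V = 120.00 × 1773/2469 = 86.173 V.
Secondary of B: V = 86.173 × 2193/392 = 482.08 V.
Secondary of C: V = 482.08 × 595/2489 = 115.24 V.
I_load = 115.24/22.5 = 5.1219 A, so P_out = 115.24 × 5.1219 = 590.26 W.
All ideal ⇒ P_in = P_out, so I_supply = 590.26/120 = 4.92 A.

I_supply ≈ 4.92 A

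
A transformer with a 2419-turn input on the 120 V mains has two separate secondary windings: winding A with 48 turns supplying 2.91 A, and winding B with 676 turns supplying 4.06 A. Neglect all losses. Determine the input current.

V_A = 120 × 48/2419 = 2.3811 V; V_B = 120 × 676/2419 = 33.535 V.
P_out = V_A I_A + V_B I_B = 2.3811×2.91 + 33.535×4.06 = 6.9291 + 136.15 = 143.08 W.
Ideal ⇒ P_in = P_out, so I_in = P_out/V_in = 143.08/120 = 1.19 A.

I_in ≈ 1.19 A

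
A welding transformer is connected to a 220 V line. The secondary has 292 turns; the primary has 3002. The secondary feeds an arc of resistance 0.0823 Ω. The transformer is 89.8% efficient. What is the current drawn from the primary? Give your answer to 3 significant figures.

V_s = 220 × 292/3002 = 21.399 V.
I_s = V_s/R = 21.399/0.0823 = 260.01 A.
P_out = V_s I_s = 21.399 × 260.01 = 5564.0 W.
P_in = P_out/η = 5564.0/0.898 = 6196.0 W.
I_p = P_in/V_p = 6196.0/220 = 28.2 A.

I_p ≈ 28.2 A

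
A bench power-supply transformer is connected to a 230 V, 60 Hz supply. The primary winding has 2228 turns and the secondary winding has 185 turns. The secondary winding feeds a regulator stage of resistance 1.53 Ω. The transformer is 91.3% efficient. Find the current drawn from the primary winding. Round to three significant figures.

I_p ≈ 1.14 A

V_s = 230 × 185/2228 = 19.098 V.
I_s = V_s/R = 19.098/1.53 = 12.482 A.
P_out = V_s I_s = 19.098 × 12.482 = 238.38 W.
P_in = P_out/η = 238.38/0.913 = 261.10 W.
I_p = P_in/V_p = 261.10/230 = 1.14 A.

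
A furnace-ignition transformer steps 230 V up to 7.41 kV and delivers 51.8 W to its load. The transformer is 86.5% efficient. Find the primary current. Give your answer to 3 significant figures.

P_in = P_out/η = 51.8/0.865 = 59.884 W.
I_p = P_in/V_p = 59.884/230 = 0.260 A.

I_p ≈ 0.260 A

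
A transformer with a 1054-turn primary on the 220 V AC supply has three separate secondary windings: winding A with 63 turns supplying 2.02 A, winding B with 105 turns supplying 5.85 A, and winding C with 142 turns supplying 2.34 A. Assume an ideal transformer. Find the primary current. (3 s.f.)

V_A = 220 × 63/1054 = 13.150 V; V_B = 220 × 105/1054 = 21.917 V; V_C = 220 × 142/1054 = 29.639 V.
P_out = V_A I_A + V_B I_B + V_C I_C = 13.150×2.02 + 21.917×5.85 + 29.639×2.34 = 26.563 + 128.21 + 69.356 = 224.13 W.
Ideal ⇒ P_in = P_out, so I_p = P_out/V_p = 224.13/220 = 1.02 A.

I_p ≈ 1.02 A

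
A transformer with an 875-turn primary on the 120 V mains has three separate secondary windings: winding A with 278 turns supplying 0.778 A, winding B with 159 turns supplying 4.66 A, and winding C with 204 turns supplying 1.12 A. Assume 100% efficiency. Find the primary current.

I_p ≈ 1.36 A

V_A = 120 × 278/875 = 38.126 V; V_B = 120 × 159/875 = 21.806 V; V_C = 120 × 204/875 = 27.977 V.
P_out = V_A I_A + V_B I_B + V_C I_C = 38.126×0.778 + 21.806×4.66 + 27.977×1.12 = 29.662 + 101.61 + 31.334 = 162.61 W.
Ideal ⇒ P_in = P_out, so I_p = P_out/V_p = 162.61/120 = 1.36 A.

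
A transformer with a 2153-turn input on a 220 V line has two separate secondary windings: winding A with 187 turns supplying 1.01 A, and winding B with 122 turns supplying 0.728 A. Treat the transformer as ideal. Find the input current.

I_in ≈ 0.129 A

V_A = 220 × 187/2153 = 19.108 V; V_B = 220 × 122/2153 = 12.466 V.
P_out = V_A I_A + V_B I_B = 19.108×1.01 + 12.466×0.728 = 19.299 + 9.0755 = 28.375 W.
Ideal ⇒ P_in = P_out, so I_in = P_out/V_in = 28.375/220 = 0.129 A.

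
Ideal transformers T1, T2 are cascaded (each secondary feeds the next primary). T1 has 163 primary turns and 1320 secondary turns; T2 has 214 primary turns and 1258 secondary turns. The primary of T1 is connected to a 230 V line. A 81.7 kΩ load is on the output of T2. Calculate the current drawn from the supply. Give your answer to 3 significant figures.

I_supply ≈ 6.38 A

After T1: V = 230.00 × 1320/163 = 1862.6 V.
After T2: V = 1862.6 × 1258/214 = 10949 V.
I_load = 10949/81700 = 0.13402 A, so P_out = 10949 × 0.13402 = 1467.4 W.
All ideal ⇒ P_in = P_out, so I_supply = 1467.4/230 = 6.38 A.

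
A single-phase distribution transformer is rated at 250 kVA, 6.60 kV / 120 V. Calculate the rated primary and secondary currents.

I_p = S/V_p = 250000/6600 = 37.9 A.
I_s = S/V_s = 250000/120 = 2080 A.

I_p ≈ 37.9 A, I_s ≈ 2080 A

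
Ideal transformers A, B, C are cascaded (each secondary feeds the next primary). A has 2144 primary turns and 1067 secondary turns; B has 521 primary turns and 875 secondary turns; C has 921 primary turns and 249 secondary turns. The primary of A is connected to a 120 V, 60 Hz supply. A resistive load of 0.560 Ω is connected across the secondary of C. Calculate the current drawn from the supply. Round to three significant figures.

Secondary of A: V = 120.00 × 1067/2144 = 59.720 V.
Secondary of B: V = 59.720 × 875/521 = 100.30 V.
Secondary of C: V = 100.30 × 249/921 = 27.116 V.
I_load = 27.116/0.560 = 48.422 A, so P_out = 27.116 × 48.422 = 1313.0 W.
All ideal ⇒ P_in = P_out, so I_supply = 1313.0/120 = 10.9 A.

I_supply ≈ 10.9 A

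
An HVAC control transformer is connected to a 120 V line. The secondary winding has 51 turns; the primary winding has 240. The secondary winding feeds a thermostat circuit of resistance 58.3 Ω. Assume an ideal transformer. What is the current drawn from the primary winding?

V_s = V_p × N_s/N_p = 120 × 51/240 = 25.500 V.
I_s = V_s/R = 25.500/58.3 = 0.43739 A.
For an ideal transformer I_p N_p = I_s N_s, so I_p = 0.43739 × 51/240 = 0.0929 A.

I_p ≈ 0.0929 A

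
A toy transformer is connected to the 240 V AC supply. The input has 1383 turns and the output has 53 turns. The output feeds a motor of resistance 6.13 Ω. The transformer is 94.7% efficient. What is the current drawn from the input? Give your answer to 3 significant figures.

I_in ≈ 0.0607 A

V_out = 240 × 53/1383 = 9.1974 V.
I_out = V_out/R = 9.1974/6.13 = 1.5004 A.
P_out = V_out I_out = 9.1974 × 1.5004 = 13.800 W.
P_in = P_out/η = 13.800/0.947 = 14.572 W.
I_in = P_in/V_in = 14.572/240 = 0.0607 A.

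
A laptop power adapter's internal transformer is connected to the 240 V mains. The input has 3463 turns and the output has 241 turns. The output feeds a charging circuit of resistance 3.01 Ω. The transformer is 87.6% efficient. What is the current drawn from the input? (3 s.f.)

I_in ≈ 0.441 A

V_out = 240 × 241/3463 = 16.702 V.
I_out = V_out/R = 16.702/3.01 = 5.5489 A.
P_out = V_out I_out = 16.702 × 5.5489 = 92.680 W.
P_in = P_out/η = 92.680/0.876 = 105.80 W.
I_in = P_in/V_in = 105.80/240 = 0.441 A.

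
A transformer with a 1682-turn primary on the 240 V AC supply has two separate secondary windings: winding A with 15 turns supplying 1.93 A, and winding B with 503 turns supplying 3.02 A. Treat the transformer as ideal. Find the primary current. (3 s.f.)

I_p ≈ 0.920 A

V_A = 240 × 15/1682 = 2.1403 V; V_B = 240 × 503/1682 = 71.772 V.
P_out = V_A I_A + V_B I_B = 2.1403×1.93 + 71.772×3.02 = 4.1308 + 216.75 = 220.88 W.
Ideal ⇒ P_in = P_out, so I_p = P_out/V_p = 220.88/240 = 0.920 A.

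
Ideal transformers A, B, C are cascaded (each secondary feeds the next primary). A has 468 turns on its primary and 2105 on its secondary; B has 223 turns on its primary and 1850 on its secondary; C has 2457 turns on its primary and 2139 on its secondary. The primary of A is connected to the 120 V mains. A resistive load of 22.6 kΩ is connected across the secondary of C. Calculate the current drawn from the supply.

I_supply ≈ 5.60 A

Secondary of A: V = 120.00 × 2105/468 = 539.74 V.
Secondary of B: V = 539.74 × 1850/223 = 4477.7 V.
Secondary of C: V = 4477.7 × 2139/2457 = 3898.2 V.
I_load = 3898.2/22600 = 0.17249 A, so P_out = 3898.2 × 0.17249 = 672.37 W.
All ideal ⇒ P_in = P_out, so I_supply = 672.37/120 = 5.60 A.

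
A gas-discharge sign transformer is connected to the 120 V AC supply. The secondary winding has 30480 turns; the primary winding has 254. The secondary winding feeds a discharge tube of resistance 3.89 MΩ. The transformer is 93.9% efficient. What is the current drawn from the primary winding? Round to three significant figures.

I_p ≈ 0.473 A

V_s = 120 × 30480/254 = 14400 V.
I_s = V_s/R = 14400/(3.89×10^6) = 0.0037018 A.
P_out = V_s I_s = 14400 × 0.0037018 = 53.306 W.
P_in = P_out/η = 53.306/0.939 = 56.769 W.
I_p = P_in/V_p = 56.769/120 = 0.473 A.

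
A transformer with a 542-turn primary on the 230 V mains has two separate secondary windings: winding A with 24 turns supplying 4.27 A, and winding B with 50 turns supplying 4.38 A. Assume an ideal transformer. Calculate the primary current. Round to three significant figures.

V_A = 230 × 24/542 = 10.185 V; V_B = 230 × 50/542 = 21.218 V.
P_out = V_A I_A + V_B I_B = 10.185×4.27 + 21.218×4.38 = 43.488 + 92.934 = 136.42 W.
Ideal ⇒ P_in = P_out, so I_p = P_out/V_p = 136.42/230 = 0.593 A.

I_p ≈ 0.593 A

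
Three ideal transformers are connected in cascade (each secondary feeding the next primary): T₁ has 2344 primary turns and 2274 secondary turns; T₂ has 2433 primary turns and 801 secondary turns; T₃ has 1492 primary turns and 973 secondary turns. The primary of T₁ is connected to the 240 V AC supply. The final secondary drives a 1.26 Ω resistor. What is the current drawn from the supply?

I_supply ≈ 8.26 A

After T₁: V = 240.00 × 2274/2344 = 232.83 V.
After T₂: V = 232.83 × 801/2433 = 76.654 V.
After T₃: V = 76.654 × 973/1492 = 49.989 V.
I_load = 49.989/1.26 = 39.674 A, so P_out = 49.989 × 39.674 = 1983.3 W.
All ideal ⇒ P_in = P_out, so I_supply = 1983.3/240 = 8.26 A.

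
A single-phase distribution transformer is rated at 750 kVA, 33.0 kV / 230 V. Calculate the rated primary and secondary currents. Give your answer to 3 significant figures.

I_p = S/V_p = 750000/33000 = 22.7 A.
I_s = S/V_s = 750000/230 = 3260 A.

I_p ≈ 22.7 A, I_s ≈ 3260 A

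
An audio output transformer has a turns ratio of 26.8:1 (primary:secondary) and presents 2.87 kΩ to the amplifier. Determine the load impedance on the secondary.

Z_s = Z_p/(N_p/N_s)² = 2870/26.8² = 4.00 Ω.

Z_s ≈ 4.00 Ω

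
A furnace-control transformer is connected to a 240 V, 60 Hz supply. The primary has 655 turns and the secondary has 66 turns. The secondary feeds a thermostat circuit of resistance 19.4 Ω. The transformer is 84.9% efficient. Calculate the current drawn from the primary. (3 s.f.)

V_s = 240 × 66/655 = 24.183 V.
I_s = V_s/R = 24.183/19.4 = 1.2466 A.
P_out = V_s I_s = 24.183 × 1.2466 = 30.146 W.
P_in = P_out/η = 30.146/0.849 = 35.507 W.
I_p = P_in/V_p = 35.507/240 = 0.148 A.

I_p ≈ 0.148 A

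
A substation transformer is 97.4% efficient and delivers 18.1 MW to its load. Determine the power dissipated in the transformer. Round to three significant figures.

P_loss ≈ 483000 W

P_in = P_out/η = 1.81×10^7/0.974 = 1.85832×10^7 W.
P_loss = P_in − P_out = 1.85832×10^7 − 1.81×10^7 = 483000 W.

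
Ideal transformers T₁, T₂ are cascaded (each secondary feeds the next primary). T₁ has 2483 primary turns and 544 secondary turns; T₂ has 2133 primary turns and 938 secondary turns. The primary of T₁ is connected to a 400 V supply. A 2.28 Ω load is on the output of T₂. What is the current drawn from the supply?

Secondary of T₁: V = 400.00 × 544/2483 = 87.636 V.
Secondary of T₂: V = 87.636 × 938/2133 = 38.538 V.
I_load = 38.538/2.28 = 16.903 A, so P_out = 38.538 × 16.903 = 651.41 W.
All ideal ⇒ P_in = P_out, so I_supply = 651.41/400 = 1.63 A.

I_supply ≈ 1.63 A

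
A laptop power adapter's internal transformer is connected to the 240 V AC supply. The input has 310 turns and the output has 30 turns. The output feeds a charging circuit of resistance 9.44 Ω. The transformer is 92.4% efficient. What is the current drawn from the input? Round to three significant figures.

V_out = 240 × 30/310 = 23.226 V.
I_out = V_out/R = 23.226/9.44 = 2.4604 A.
P_out = V_out I_out = 23.226 × 2.4604 = 57.144 W.
P_in = P_out/η = 57.144/0.924 = 61.844 W.
I_in = P_in/V_in = 61.844/240 = 0.258 A.

I_in ≈ 0.258 A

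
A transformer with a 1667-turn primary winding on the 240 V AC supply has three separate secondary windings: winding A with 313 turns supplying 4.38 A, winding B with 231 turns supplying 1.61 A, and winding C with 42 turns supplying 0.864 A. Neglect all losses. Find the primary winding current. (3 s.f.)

V_A = 240 × 313/1667 = 45.063 V; V_B = 240 × 231/1667 = 33.257 V; V_C = 240 × 42/1667 = 6.0468 V.
P_out = V_A I_A + V_B I_B + V_C I_C = 45.063×4.38 + 33.257×1.61 + 6.0468×0.864 = 197.38 + 53.544 + 5.2244 = 256.14 W.
Ideal ⇒ P_in = P_out, so I_p = P_out/V_p = 256.14/240 = 1.07 A.

I_p ≈ 1.07 A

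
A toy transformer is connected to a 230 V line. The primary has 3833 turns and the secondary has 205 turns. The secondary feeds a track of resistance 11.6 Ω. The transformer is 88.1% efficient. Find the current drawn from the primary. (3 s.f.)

V_s = 230 × 205/3833 = 12.301 V.
I_s = V_s/R = 12.301/11.6 = 1.0604 A.
P_out = V_s I_s = 12.301 × 1.0604 = 13.045 W.
P_in = P_out/η = 13.045/0.881 = 14.806 W.
I_p = P_in/V_p = 14.806/230 = 0.0644 A.

I_p ≈ 0.0644 A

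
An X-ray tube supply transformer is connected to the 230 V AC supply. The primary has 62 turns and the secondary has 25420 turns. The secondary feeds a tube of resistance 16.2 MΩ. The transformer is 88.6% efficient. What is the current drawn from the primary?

I_p ≈ 2.69 A

V_s = 230 × 25420/62 = 94300 V.
I_s = V_s/R = 94300/(1.62×10^7) = 0.0058210 A.
P_out = V_s I_s = 94300 × 0.0058210 = 548.92 W.
P_in = P_out/η = 548.92/0.886 = 619.55 W.
I_p = P_in/V_p = 619.55/230 = 2.69 A.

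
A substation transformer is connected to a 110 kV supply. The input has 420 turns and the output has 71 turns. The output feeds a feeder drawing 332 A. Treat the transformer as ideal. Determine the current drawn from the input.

For an ideal transformer I_in N_in = I_out N_out, so I_in = 332 × 71/420 = 56.1 A.

I_in ≈ 56.1 A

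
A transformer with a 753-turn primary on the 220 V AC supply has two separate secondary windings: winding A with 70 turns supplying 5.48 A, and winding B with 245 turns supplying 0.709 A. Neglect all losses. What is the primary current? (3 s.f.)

I_p ≈ 0.740 A

V_A = 220 × 70/753 = 20.452 V; V_B = 220 × 245/753 = 71.580 V.
P_out = V_A I_A + V_B I_B = 20.452×5.48 + 71.580×0.709 = 112.07 + 50.750 = 162.82 W.
Ideal ⇒ P_in = P_out, so I_p = P_out/V_p = 162.82/220 = 0.740 A.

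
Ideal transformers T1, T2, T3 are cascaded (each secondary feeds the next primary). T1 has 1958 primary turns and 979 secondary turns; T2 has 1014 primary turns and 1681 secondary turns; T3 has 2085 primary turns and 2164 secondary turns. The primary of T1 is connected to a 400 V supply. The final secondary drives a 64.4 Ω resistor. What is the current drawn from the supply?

I_supply ≈ 4.60 A

After T1: V = 400.00 × 979/1958 = 200.00 V.
After T2: V = 200.00 × 1681/1014 = 331.56 V.
After T3: V = 331.56 × 2164/2085 = 344.12 V.
I_load = 344.12/64.4 = 5.3435 A, so P_out = 344.12 × 5.3435 = 1838.8 W.
All ideal ⇒ P_in = P_out, so I_supply = 1838.8/400 = 4.60 A.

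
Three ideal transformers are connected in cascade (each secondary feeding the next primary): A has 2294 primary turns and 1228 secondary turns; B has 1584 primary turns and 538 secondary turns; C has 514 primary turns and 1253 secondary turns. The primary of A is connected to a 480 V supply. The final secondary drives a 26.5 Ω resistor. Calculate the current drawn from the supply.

After A: V = 480.00 × 1228/2294 = 256.95 V.
After B: V = 256.95 × 538/1584 = 87.272 V.
After C: V = 87.272 × 1253/514 = 212.75 V.
I_load = 212.75/26.5 = 8.0281 A, so P_out = 212.75 × 8.0281 = 1708.0 W.
All ideal ⇒ P_in = P_out, so I_supply = 1708.0/480 = 3.56 A.

I_supply ≈ 3.56 A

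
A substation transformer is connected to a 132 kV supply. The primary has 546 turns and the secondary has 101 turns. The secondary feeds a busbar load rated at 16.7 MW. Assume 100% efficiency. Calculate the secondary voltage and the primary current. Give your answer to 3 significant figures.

V_s ≈ 24400 V, I_p ≈ 127 A

V_s = V_p × N_s/N_p = 132000 × 101/546 = 24418 V.
I_s = P/V_s = 1.67×10^7/24418 = 683.93 A.
I_p = I_s × N_s/N_p = 683.93 × 101/546 = 127 A.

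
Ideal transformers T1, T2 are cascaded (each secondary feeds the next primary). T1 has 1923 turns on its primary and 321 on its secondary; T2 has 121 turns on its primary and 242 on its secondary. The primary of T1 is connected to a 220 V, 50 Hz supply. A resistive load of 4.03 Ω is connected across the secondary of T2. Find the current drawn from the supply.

I_supply ≈ 6.08 A

Secondary of T1: V = 220.00 × 321/1923 = 36.724 V.
Secondary of T2: V = 36.724 × 242/121 = 73.448 V.
I_load = 73.448/4.03 = 18.225 A, so P_out = 73.448 × 18.225 = 1338.6 W.
All ideal ⇒ P_in = P_out, so I_supply = 1338.6/220 = 6.08 A.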